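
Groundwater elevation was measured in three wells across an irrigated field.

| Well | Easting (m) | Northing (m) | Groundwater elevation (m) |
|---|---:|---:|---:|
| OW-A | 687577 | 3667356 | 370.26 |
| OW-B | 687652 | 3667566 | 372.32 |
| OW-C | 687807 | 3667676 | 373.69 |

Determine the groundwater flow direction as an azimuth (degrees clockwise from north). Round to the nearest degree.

Differences from OW-A: to OW-B (Δx, Δy, Δh) = (75, 210, +2.06); to OW-C = (230, 320, +3.43).
Determinant of the coordinate differences = 75·320 − 230·210 = -24300.
∂h/∂x = [(+2.06)·320 − (+3.43)·210] / -24300 = +0.002514
∂h/∂y = [75·(+3.43) − 230·(+2.06)] / -24300 = +0.008912
Flow direction (−∇h) has components (-0.002514 E, -0.008912 N).
Azimuth = atan2(E, N) = atan2(-0.002514, -0.008912) = 195.8° ≈ 196°.

196°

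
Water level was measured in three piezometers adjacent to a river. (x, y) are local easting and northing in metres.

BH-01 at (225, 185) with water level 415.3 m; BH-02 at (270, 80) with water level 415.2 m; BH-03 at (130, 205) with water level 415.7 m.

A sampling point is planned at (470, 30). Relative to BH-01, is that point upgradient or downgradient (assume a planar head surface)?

Taking BH-01 as reference: BH-02−BH-01 = (45, -105, -0.1); BH-03−BH-01 = (-95, 20, +0.4).
Determinant of the coordinate differences = 45·20 − (-95)·(-105) = -9075.
∂h/∂x = [(-0.1)·20 − (+0.4)·(-105)] / -9075 = -0.004408
∂h/∂y = [45·(+0.4) − (-95)·(-0.1)] / -9075 = -0.0009366
Head at (470, 30) = 415.3 + (-0.004408)·(245) + (-0.0009366)·(-155) = 414.37 m.
That is lower than the 415.3 m at BH-01, so the point is downgradient.

downgradient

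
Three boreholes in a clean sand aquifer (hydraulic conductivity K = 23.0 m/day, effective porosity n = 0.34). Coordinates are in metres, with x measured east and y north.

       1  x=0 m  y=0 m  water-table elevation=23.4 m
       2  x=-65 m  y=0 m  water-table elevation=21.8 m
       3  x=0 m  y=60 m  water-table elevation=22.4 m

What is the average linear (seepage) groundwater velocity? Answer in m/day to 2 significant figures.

2.0 m/day

∂h/∂x = (21.8 − 23.4) / (-65 − 0) = +0.02462
∂h/∂y = (22.4 − 23.4) / (60 − 0) = -0.01667
|∇h| = √(0.02462² + -0.01667²) = 0.02973
Seepage velocity v = K·i/n = 23.0 × 0.02973 / 0.34 = 2.011 m/day.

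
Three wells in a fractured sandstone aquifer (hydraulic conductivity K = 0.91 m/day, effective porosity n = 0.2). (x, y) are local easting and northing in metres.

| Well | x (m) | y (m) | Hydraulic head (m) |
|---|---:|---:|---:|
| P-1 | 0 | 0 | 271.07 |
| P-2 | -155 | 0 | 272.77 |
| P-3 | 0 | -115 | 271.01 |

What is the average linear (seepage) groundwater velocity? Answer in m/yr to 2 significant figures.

∂h/∂x = (272.77 − 271.07) / (-155 − 0) = -0.01097
∂h/∂y = (271.01 − 271.07) / (-115 − 0) = +0.0005217
|∇h| = √(-0.01097² + 0.0005217²) = 0.01098
Seepage velocity v = K·i/n = 0.91 × 0.01098 / 0.2 = 0.04996 m/day = 18.25 m/yr.

18 m/yr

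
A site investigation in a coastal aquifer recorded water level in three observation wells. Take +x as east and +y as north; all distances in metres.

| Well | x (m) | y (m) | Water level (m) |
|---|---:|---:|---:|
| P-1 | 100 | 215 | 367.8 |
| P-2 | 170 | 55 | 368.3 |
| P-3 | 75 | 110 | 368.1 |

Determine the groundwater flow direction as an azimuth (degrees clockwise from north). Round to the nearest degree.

Taking P-1 as reference: P-2−P-1 = (70, -160, +0.5); P-3−P-1 = (-25, -105, +0.3).
Solve a·Δx + b·Δy = Δh: det = 70·(-105) − (-25)·(-160) = -11350.
∂h/∂x = [(+0.5)·(-105) − (+0.3)·(-160)] / -11350 = +0.0003965
∂h/∂y = [70·(+0.3) − (-25)·(+0.5)] / -11350 = -0.002952
Flow direction (−∇h) has components (-0.0003965 E, +0.002952 N).
Azimuth = atan2(E, N) = atan2(-0.0003965, +0.002952) = 352.3° ≈ 352°.

352°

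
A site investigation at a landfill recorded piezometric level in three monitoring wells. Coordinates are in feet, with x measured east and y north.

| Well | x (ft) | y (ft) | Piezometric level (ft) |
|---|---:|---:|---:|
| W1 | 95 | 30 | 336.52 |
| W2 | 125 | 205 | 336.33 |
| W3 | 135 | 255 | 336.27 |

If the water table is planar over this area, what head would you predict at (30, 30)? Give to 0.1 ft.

Taking W1 as reference: W2−W1 = (30, 175, -0.19); W3−W1 = (40, 225, -0.25).
Determinant of the coordinate differences = 30·225 − 40·175 = -250.
∂h/∂x = [(-0.19)·225 − (-0.25)·175] / -250 = -0.004000
∂h/∂y = [30·(-0.25) − 40·(-0.19)] / -250 = -0.0004000
h(30, 30) = 336.52 + (-0.004000)·(-65) + (-0.0004000)·(0) = 336.52 +0.260 -0.000 = 336.780 ft.

336.8 ft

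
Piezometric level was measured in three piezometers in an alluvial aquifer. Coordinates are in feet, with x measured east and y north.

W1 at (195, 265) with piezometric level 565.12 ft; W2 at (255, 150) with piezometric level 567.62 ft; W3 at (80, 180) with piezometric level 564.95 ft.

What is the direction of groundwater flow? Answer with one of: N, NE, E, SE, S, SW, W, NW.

With h = a·x + b·y + c and W1 as origin, the differences give:
  60·a + (-115)·b = +2.50
  (-115)·a + (-85)·b = -0.17
Eliminate b (×(-85) and ×(-115), subtract): -18325·a = -232.050 → a = ∂h/∂x = +0.01266
Back-substitute: b = ∂h/∂y = -0.01513.
Flow = −∇h = (-0.01266 east, +0.01513 north), which points northwest.

NW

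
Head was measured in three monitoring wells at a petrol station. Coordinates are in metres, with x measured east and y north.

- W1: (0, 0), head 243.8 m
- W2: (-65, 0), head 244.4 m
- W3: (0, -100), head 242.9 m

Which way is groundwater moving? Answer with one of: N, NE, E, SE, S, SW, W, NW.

∂h/∂x = (244.4 − 243.8) / (-65 − 0) = -0.009231
∂h/∂y = (242.9 − 243.8) / (-100 − 0) = +0.009000
Flow = −∇h = (+0.009231 east, -0.009000 north), which points southeast.

SE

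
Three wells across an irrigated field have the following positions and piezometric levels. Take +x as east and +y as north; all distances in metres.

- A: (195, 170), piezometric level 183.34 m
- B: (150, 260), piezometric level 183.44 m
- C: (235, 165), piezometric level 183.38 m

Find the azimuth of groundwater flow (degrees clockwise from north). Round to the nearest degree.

215°

With h = a·x + b·y + c and A as origin, the differences give:
  (-45)·a + 90·b = +0.10
  40·a + (-5)·b = +0.04
Eliminate b (×(-5) and ×90, subtract): -3375·a = -4.100 → a = ∂h/∂x = +0.001215
Back-substitute: b = ∂h/∂y = +0.001719.
Flow direction (−∇h) has components (-0.001215 E, -0.001719 N).
Azimuth = atan2(E, N) = atan2(-0.001215, -0.001719) = 215.3° ≈ 215°.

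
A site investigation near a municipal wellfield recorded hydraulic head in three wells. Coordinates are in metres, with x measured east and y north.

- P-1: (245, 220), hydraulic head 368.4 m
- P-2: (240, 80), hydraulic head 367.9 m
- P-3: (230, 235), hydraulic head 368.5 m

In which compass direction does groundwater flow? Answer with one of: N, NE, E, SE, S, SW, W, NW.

Three-point gradient (reference P-1): Δ to P-2 = (-5, -140, -0.5), Δ to P-3 = (-15, 15, +0.1).
∂h/∂x = -0.002989, ∂h/∂y = +0.003678 (det = -2175).
Flow = −∇h = (+0.002989 east, -0.003678 north), which points southeast.

SE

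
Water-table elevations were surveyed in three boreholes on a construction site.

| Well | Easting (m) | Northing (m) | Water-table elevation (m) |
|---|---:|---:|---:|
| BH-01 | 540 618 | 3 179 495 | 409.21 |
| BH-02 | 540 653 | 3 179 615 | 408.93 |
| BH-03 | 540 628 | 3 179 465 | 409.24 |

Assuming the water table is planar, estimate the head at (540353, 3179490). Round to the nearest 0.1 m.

Three-point gradient (reference BH-01): Δ to BH-02 = (35, 120, -0.28), Δ to BH-03 = (10, -30, +0.03).
∂h/∂x = -0.002133, ∂h/∂y = -0.001711 (det = -2250).
h(540353, 3179490) = 409.21 + (-0.002133)·(-265) + (-0.001711)·(-5) = 409.21 +0.565 +0.009 = 409.784 m.

409.8 m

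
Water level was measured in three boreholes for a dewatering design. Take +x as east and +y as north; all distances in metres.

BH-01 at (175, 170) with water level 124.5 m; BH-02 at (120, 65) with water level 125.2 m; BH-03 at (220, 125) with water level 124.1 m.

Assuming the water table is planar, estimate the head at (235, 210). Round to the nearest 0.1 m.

Taking BH-01 as reference: BH-02−BH-01 = (-55, -105, +0.7); BH-03−BH-01 = (45, -45, -0.4).
Determinant of the coordinate differences = (-55)·(-45) − 45·(-105) = 7200.
∂h/∂x = [(+0.7)·(-45) − (-0.4)·(-105)] / 7200 = -0.01021
∂h/∂y = [(-55)·(-0.4) − 45·(+0.7)] / 7200 = -0.001319
h(235, 210) = 124.5 + (-0.01021)·(60) + (-0.001319)·(40) = 124.5 -0.613 -0.053 = 123.835 m.

123.8 m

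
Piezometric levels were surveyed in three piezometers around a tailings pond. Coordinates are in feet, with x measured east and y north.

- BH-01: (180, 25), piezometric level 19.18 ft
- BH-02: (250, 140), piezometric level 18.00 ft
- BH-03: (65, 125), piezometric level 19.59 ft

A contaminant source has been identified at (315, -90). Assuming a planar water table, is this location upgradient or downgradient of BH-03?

Three-point gradient (reference BH-01): Δ to BH-02 = (70, 115, -1.18), Δ to BH-03 = (-115, 100, +0.41).
∂h/∂x = -0.008166, ∂h/∂y = -0.005290 (det = 20225).
Head at (315, -90) = 19.18 + (-0.008166)·(135) + (-0.005290)·(-115) = 18.69 ft.
That is lower than the 19.59 ft at BH-03, so the point is downgradient.

downgradient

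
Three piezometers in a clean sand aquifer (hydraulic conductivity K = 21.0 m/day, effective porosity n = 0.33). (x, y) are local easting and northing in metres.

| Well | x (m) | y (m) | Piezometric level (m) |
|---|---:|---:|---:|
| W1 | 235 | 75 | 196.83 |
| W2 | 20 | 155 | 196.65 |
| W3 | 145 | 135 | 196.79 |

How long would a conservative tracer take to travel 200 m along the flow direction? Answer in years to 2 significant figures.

4.6 years

With h = a·x + b·y + c and W1 as origin, the differences give:
  (-215)·a + 80·b = -0.18
  (-90)·a + 60·b = -0.04
Eliminate b (×60 and ×80, subtract): -5700·a = -7.600 → a = ∂h/∂x = +0.001333
Back-substitute: b = ∂h/∂y = +0.001333.
|∇h| = √(0.001333² + 0.001333²) = 0.001885
Seepage velocity v = K·i/n = 21.0 × 0.001885 / 0.33 = 0.12 m/day.
t = 200 / 0.12 = 1667 days = 4.56 years.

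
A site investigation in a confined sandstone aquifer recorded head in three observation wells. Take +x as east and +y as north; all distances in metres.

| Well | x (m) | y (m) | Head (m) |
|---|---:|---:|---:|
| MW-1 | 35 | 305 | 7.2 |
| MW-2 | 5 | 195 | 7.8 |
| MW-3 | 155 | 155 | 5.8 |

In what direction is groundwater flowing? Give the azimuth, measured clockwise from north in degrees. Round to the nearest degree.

083°

Differences from MW-1: to MW-2 (Δx, Δy, Δh) = (-30, -110, +0.6); to MW-3 = (120, -150, -1.4).
Determinant of the coordinate differences = (-30)·(-150) − 120·(-110) = 17700.
∂h/∂x = [(+0.6)·(-150) − (-1.4)·(-110)] / 17700 = -0.01379
∂h/∂y = [(-30)·(-1.4) − 120·(+0.6)] / 17700 = -0.001695
Flow direction (−∇h) has components (+0.01379 E, +0.001695 N).
Azimuth = atan2(E, N) = atan2(+0.01379, +0.001695) = 83.0° ≈ 083°.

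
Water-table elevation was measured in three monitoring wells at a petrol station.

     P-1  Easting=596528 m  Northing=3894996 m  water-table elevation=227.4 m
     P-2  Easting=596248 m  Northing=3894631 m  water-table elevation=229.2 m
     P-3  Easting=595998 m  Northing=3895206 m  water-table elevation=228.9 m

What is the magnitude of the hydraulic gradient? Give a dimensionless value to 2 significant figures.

Taking P-1 as reference: P-2−P-1 = (-280, -365, +1.8); P-3−P-1 = (-530, 210, +1.5).
Solve a·Δx + b·Δy = Δh: det = (-280)·210 − (-530)·(-365) = -252250.
∂h/∂x = [(+1.8)·210 − (+1.5)·(-365)] / -252250 = -0.003669
∂h/∂y = [(-280)·(+1.5) − (-530)·(+1.8)] / -252250 = -0.002117
|∇h| = √(-0.003669² + -0.002117²) = 0.004236

0.0042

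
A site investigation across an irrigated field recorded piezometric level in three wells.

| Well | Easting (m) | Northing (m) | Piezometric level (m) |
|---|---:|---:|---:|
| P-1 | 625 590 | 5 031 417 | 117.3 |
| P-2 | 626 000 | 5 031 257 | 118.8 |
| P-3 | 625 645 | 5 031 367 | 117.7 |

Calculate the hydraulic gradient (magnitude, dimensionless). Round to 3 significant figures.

Taking P-1 as reference: P-2−P-1 = (410, -160, +1.5); P-3−P-1 = (55, -50, +0.4).
Determinant of the coordinate differences = 410·(-50) − 55·(-160) = -11700.
∂h/∂x = [(+1.5)·(-50) − (+0.4)·(-160)] / -11700 = +0.0009402
∂h/∂y = [410·(+0.4) − 55·(+1.5)] / -11700 = -0.006966
|∇h| = √(0.0009402² + -0.006966²) = 0.007029

0.00703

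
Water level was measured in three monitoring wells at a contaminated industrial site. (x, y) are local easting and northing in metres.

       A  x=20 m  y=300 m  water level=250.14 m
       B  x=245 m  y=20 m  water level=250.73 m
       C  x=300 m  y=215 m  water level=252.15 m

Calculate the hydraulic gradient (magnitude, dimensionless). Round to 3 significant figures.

0.00991

Taking A as reference: B−A = (225, -280, +0.59); C−A = (280, -85, +2.01).
Solve a·Δx + b·Δy = Δh: det = 225·(-85) − 280·(-280) = 59275.
∂h/∂x = [(+0.59)·(-85) − (+2.01)·(-280)] / 59275 = +0.008649
∂h/∂y = [225·(+2.01) − 280·(+0.59)] / 59275 = +0.004843
|∇h| = √(0.008649² + 0.004843²) = 0.009913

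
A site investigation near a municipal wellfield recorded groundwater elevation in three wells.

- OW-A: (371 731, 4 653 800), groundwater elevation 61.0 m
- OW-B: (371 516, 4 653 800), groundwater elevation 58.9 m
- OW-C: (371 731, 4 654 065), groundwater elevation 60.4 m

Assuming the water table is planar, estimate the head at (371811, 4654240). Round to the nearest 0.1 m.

∂h/∂x = (58.9 − 61.0) / (371516 − 371731) = +0.009767
∂h/∂y = (60.4 − 61.0) / (4654065 − 4653800) = -0.002264
h(371811, 4654240) = 61.0 + (+0.009767)·(80) + (-0.002264)·(440) = 61.0 +0.781 -0.996 = 60.785 m.

60.8 m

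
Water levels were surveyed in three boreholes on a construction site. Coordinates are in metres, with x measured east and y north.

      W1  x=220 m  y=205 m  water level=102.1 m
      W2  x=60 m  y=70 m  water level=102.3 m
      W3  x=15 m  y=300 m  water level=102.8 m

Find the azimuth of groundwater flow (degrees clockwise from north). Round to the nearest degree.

Differences from W1: to W2 (Δx, Δy, Δh) = (-160, -135, +0.2); to W3 = (-205, 95, +0.7).
Solve a·Δx + b·Δy = Δh: det = (-160)·95 − (-205)·(-135) = -42875.
∂h/∂x = [(+0.2)·95 − (+0.7)·(-135)] / -42875 = -0.002647
∂h/∂y = [(-160)·(+0.7) − (-205)·(+0.2)] / -42875 = +0.001656
Flow direction (−∇h) has components (+0.002647 E, -0.001656 N).
Azimuth = atan2(E, N) = atan2(+0.002647, -0.001656) = 122.0° ≈ 122°.

122°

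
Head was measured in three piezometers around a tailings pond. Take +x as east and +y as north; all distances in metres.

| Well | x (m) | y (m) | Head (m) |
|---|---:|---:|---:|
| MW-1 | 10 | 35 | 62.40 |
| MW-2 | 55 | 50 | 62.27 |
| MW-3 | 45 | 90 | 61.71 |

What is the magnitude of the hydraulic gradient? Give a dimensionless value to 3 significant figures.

0.0137

Differences from MW-1: to MW-2 (Δx, Δy, Δh) = (45, 15, -0.13); to MW-3 = (35, 55, -0.69).
Solve a·Δx + b·Δy = Δh: det = 45·55 − 35·15 = 1950.
∂h/∂x = [(-0.13)·55 − (-0.69)·15] / 1950 = +0.001641
∂h/∂y = [45·(-0.69) − 35·(-0.13)] / 1950 = -0.01359
|∇h| = √(0.001641² + -0.01359²) = 0.01369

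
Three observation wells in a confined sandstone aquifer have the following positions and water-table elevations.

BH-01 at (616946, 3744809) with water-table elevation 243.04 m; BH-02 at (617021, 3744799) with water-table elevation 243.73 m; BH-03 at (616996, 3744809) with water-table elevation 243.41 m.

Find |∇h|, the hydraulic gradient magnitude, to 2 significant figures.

Taking BH-01 as reference: BH-02−BH-01 = (75, -10, +0.69); BH-03−BH-01 = (50, 0, +0.37).
Determinant of the coordinate differences = 75·0 − 50·(-10) = 500.
∂h/∂x = [(+0.69)·0 − (+0.37)·(-10)] / 500 = +0.007400
∂h/∂y = [75·(+0.37) − 50·(+0.69)] / 500 = -0.01350
|∇h| = √(0.007400² + -0.01350²) = 0.0154

0.015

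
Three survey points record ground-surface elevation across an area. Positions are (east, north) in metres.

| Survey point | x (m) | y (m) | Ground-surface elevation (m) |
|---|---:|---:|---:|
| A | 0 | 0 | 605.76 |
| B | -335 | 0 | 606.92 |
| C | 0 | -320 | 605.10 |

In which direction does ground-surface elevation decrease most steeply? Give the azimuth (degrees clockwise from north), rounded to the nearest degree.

121°

∂z/∂x = (606.92 − 605.76) / (-335 − 0) = -0.003463
∂z/∂y = (605.10 − 605.76) / (-320 − 0) = +0.002062
Steepest decrease is along −∇f: components (+0.003463 E, -0.002062 N).
Azimuth = atan2(+0.003463, -0.002062) = 120.8° ≈ 121°.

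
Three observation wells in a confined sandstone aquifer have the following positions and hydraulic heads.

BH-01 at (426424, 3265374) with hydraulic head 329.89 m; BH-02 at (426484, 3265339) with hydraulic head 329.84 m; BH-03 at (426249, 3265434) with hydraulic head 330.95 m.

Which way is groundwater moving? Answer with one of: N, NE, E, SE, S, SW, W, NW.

Three-point gradient (reference BH-01): Δ to BH-02 = (60, -35, -0.05), Δ to BH-03 = (-175, 60, +1.06).
∂h/∂x = -0.01350, ∂h/∂y = -0.02172 (det = -2525).
Flow = −∇h = (+0.01350 east, +0.02172 north), which points northeast.

NE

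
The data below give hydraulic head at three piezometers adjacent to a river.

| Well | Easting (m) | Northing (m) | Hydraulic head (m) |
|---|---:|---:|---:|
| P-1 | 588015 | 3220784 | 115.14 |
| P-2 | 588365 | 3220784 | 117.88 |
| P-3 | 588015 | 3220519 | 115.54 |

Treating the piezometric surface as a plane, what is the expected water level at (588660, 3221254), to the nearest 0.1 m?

∂h/∂x = (117.88 − 115.14) / (588365 − 588015) = +0.007829
∂h/∂y = (115.54 − 115.14) / (3220519 − 3220784) = -0.001509
h(588660, 3221254) = 115.14 + (+0.007829)·(645) + (-0.001509)·(470) = 115.14 +5.049 -0.709 = 119.480 m.

119.5 m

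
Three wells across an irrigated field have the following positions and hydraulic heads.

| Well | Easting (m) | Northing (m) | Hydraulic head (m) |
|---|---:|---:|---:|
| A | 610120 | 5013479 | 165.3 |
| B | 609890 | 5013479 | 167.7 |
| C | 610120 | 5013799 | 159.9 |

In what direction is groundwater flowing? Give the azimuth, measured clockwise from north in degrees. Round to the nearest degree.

032°

∂h/∂x = (167.7 − 165.3) / (609890 − 610120) = -0.01043
∂h/∂y = (159.9 − 165.3) / (5013799 − 5013479) = -0.01688
Flow direction (−∇h) has components (+0.01043 E, +0.01688 N).
Azimuth = atan2(E, N) = atan2(+0.01043, +0.01688) = 31.7° ≈ 032°.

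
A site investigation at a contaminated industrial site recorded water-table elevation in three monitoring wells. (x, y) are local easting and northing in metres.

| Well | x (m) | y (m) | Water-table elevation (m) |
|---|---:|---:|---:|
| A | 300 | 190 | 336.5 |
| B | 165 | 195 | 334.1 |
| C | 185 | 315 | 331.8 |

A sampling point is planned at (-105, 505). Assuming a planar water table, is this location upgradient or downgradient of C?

Differences from A: to B (Δx, Δy, Δh) = (-135, 5, -2.4); to C = (-115, 125, -4.7).
Solve a·Δx + b·Δy = Δh: det = (-135)·125 − (-115)·5 = -16300.
∂h/∂x = [(-2.4)·125 − (-4.7)·5] / -16300 = +0.01696
∂h/∂y = [(-135)·(-4.7) − (-115)·(-2.4)] / -16300 = -0.02199
Head at (-105, 505) = 336.5 + (+0.01696)·(-405) + (-0.02199)·(315) = 322.70 m.
That is lower than the 331.8 m at C, so the point is downgradient.

downgradient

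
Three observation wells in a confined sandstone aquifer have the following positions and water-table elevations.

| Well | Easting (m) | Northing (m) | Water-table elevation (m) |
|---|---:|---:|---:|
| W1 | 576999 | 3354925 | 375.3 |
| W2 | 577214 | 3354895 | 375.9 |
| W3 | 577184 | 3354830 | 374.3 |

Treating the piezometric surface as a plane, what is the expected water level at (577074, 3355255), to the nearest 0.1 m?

Taking W1 as reference: W2−W1 = (215, -30, +0.6); W3−W1 = (185, -95, -1.0).
Solve a·Δx + b·Δy = Δh: det = 215·(-95) − 185·(-30) = -14875.
∂h/∂x = [(+0.6)·(-95) − (-1.0)·(-30)] / -14875 = +0.005849
∂h/∂y = [215·(-1.0) − 185·(+0.6)] / -14875 = +0.02192
h(577074, 3355255) = 375.3 + (+0.005849)·(75) + (+0.02192)·(330) = 375.3 +0.439 +7.232 = 382.971 m.

383.0 m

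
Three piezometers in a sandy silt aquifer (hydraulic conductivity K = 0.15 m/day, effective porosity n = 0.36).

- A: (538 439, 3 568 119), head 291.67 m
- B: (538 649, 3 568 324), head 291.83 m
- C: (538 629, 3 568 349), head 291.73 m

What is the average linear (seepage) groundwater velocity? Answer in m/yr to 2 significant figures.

0.49 m/yr

With h = a·x + b·y + c and A as origin, the differences give:
  210·a + 205·b = +0.16
  190·a + 230·b = +0.06
Eliminate b (×230 and ×205, subtract): 9350·a = 24.500 → a = ∂h/∂x = +0.002620
Back-substitute: b = ∂h/∂y = -0.001904.
|∇h| = √(0.002620² + -0.001904²) = 0.003239
Seepage velocity v = K·i/n = 0.15 × 0.003239 / 0.36 = 0.00135 m/day = 0.4931 m/yr.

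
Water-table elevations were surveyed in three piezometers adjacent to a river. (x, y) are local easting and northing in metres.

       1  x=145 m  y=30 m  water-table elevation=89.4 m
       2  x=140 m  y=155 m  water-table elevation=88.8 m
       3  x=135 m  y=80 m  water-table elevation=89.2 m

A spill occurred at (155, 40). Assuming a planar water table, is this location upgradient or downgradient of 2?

upgradient

Differences from 1: to 2 (Δx, Δy, Δh) = (-5, 125, -0.6); to 3 = (-10, 50, -0.2).
Solve a·Δx + b·Δy = Δh: det = (-5)·50 − (-10)·125 = 1000.
∂h/∂x = [(-0.6)·50 − (-0.2)·125] / 1000 = -0.005000
∂h/∂y = [(-5)·(-0.2) − (-10)·(-0.6)] / 1000 = -0.005000
Head at (155, 40) = 89.4 + (-0.005000)·(10) + (-0.005000)·(10) = 89.30 m.
That is higher than the 88.8 m at 2, so the point is upgradient.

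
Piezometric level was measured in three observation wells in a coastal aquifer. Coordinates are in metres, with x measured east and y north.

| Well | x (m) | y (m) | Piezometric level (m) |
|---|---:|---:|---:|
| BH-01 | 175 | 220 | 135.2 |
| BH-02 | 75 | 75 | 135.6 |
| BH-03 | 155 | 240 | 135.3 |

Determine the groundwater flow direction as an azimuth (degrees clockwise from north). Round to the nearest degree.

With h = a·x + b·y + c and BH-01 as origin, the differences give:
  (-100)·a + (-145)·b = +0.4
  (-20)·a + 20·b = +0.1
Eliminate b (×20 and ×(-145), subtract): -4900·a = 22.50 → a = ∂h/∂x = -0.004592
Back-substitute: b = ∂h/∂y = +0.0004082.
Flow direction (−∇h) has components (+0.004592 E, -0.0004082 N).
Azimuth = atan2(E, N) = atan2(+0.004592, -0.0004082) = 95.1° ≈ 095°.

095°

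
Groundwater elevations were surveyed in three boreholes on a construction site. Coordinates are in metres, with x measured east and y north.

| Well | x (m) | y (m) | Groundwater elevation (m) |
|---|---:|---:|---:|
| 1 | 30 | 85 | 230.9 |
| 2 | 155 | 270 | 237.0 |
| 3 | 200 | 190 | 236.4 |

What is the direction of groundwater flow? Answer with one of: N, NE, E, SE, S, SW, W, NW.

SW

Taking 1 as reference: 2−1 = (125, 185, +6.1); 3−1 = (170, 105, +5.5).
Solve a·Δx + b·Δy = Δh: det = 125·105 − 170·185 = -18325.
∂h/∂x = [(+6.1)·105 − (+5.5)·185] / -18325 = +0.02057
∂h/∂y = [125·(+5.5) − 170·(+6.1)] / -18325 = +0.01907
Flow = −∇h = (-0.02057 east, -0.01907 north), which points southwest.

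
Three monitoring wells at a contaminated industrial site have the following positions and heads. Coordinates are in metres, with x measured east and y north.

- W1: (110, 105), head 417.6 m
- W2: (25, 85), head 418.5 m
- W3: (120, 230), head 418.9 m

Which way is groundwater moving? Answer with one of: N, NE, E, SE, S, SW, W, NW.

SE

Taking W1 as reference: W2−W1 = (-85, -20, +0.9); W3−W1 = (10, 125, +1.3).
Solve a·Δx + b·Δy = Δh: det = (-85)·125 − 10·(-20) = -10425.
∂h/∂x = [(+0.9)·125 − (+1.3)·(-20)] / -10425 = -0.01329
∂h/∂y = [(-85)·(+1.3) − 10·(+0.9)] / -10425 = +0.01146
Flow = −∇h = (+0.01329 east, -0.01146 north), which points southeast.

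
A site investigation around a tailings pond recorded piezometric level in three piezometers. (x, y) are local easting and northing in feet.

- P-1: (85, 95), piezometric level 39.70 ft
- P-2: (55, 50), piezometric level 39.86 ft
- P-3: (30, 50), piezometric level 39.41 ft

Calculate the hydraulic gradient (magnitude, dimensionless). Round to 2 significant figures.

0.024

With h = a·x + b·y + c and P-1 as origin, the differences give:
  (-30)·a + (-45)·b = +0.16
  (-55)·a + (-45)·b = -0.29
Eliminate b (×(-45) and ×(-45), subtract): -1125·a = -20.250 → a = ∂h/∂x = +0.01800
Back-substitute: b = ∂h/∂y = -0.01556.
|∇h| = √(0.01800² + -0.01556²) = 0.02379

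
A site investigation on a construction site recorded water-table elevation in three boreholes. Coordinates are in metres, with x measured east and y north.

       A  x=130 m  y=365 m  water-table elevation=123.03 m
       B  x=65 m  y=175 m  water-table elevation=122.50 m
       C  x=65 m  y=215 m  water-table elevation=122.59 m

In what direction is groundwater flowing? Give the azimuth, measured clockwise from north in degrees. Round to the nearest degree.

215°

Taking A as reference: B−A = (-65, -190, -0.53); C−A = (-65, -150, -0.44).
Solve a·Δx + b·Δy = Δh: det = (-65)·(-150) − (-65)·(-190) = -2600.
∂h/∂x = [(-0.53)·(-150) − (-0.44)·(-190)] / -2600 = +0.001577
∂h/∂y = [(-65)·(-0.44) − (-65)·(-0.53)] / -2600 = +0.002250
Flow direction (−∇h) has components (-0.001577 E, -0.002250 N).
Azimuth = atan2(E, N) = atan2(-0.001577, -0.002250) = 215.0° ≈ 215°.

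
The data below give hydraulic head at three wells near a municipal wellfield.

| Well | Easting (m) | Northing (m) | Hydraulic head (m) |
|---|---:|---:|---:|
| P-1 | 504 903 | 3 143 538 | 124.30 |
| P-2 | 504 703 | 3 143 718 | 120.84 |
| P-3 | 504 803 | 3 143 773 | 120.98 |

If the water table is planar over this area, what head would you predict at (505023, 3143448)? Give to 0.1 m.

With h = a·x + b·y + c and P-1 as origin, the differences give:
  (-200)·a + 180·b = -3.46
  (-100)·a + 235·b = -3.32
Eliminate b (×235 and ×180, subtract): -29000·a = -215.500 → a = ∂h/∂x = +0.007431
Back-substitute: b = ∂h/∂y = -0.01097.
h(505023, 3143448) = 124.30 + (+0.007431)·(120) + (-0.01097)·(-90) = 124.30 +0.892 +0.987 = 126.179 m.

126.2 m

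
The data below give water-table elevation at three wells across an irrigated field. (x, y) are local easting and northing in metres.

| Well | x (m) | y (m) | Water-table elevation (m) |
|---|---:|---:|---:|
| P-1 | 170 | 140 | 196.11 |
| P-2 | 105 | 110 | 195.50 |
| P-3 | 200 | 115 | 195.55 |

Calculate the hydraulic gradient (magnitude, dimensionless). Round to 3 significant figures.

0.0217

Differences from P-1: to P-2 (Δx, Δy, Δh) = (-65, -30, -0.61); to P-3 = (30, -25, -0.56).
Solve a·Δx + b·Δy = Δh: det = (-65)·(-25) − 30·(-30) = 2525.
∂h/∂x = [(-0.61)·(-25) − (-0.56)·(-30)] / 2525 = -0.0006139
∂h/∂y = [(-65)·(-0.56) − 30·(-0.61)] / 2525 = +0.02166
|∇h| = √(-0.0006139² + 0.02166²) = 0.02167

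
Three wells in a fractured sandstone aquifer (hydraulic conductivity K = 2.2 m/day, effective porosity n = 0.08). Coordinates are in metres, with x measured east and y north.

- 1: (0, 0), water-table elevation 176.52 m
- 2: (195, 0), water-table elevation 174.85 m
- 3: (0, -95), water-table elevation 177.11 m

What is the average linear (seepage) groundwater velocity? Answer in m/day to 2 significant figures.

0.29 m/day

∂h/∂x = (174.85 − 176.52) / (195 − 0) = -0.008564
∂h/∂y = (177.11 − 176.52) / (-95 − 0) = -0.006211
|∇h| = √(-0.008564² + -0.006211²) = 0.01058
Seepage velocity v = K·i/n = 2.2 × 0.01058 / 0.08 = 0.291 m/day.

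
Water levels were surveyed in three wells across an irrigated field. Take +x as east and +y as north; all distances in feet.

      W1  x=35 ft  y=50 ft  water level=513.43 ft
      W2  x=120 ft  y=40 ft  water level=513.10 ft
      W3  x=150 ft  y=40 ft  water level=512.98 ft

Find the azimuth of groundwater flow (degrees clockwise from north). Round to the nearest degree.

076°

Taking W1 as reference: W2−W1 = (85, -10, -0.33); W3−W1 = (115, -10, -0.45).
Determinant of the coordinate differences = 85·(-10) − 115·(-10) = 300.
∂h/∂x = [(-0.33)·(-10) − (-0.45)·(-10)] / 300 = -0.004000
∂h/∂y = [85·(-0.45) − 115·(-0.33)] / 300 = -0.001000
Flow direction (−∇h) has components (+0.004000 E, +0.001000 N).
Azimuth = atan2(E, N) = atan2(+0.004000, +0.001000) = 76.0° ≈ 076°.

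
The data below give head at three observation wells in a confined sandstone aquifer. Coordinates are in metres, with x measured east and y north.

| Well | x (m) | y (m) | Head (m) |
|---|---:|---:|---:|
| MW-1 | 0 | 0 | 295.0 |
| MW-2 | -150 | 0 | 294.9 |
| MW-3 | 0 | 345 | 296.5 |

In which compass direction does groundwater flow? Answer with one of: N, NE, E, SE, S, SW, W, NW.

∂h/∂x = (294.9 − 295.0) / (-150 − 0) = +0.0006667
∂h/∂y = (296.5 − 295.0) / (345 − 0) = +0.004348
Flow = −∇h = (-0.0006667 east, -0.004348 north), which points south.

S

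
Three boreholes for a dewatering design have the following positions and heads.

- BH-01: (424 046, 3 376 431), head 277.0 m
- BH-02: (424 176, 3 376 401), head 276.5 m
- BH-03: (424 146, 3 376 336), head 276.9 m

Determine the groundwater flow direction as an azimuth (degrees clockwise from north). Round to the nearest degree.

050°

Taking BH-01 as reference: BH-02−BH-01 = (130, -30, -0.5); BH-03−BH-01 = (100, -95, -0.1).
Solve a·Δx + b·Δy = Δh: det = 130·(-95) − 100·(-30) = -9350.
∂h/∂x = [(-0.5)·(-95) − (-0.1)·(-30)] / -9350 = -0.004759
∂h/∂y = [130·(-0.1) − 100·(-0.5)] / -9350 = -0.003957
Flow direction (−∇h) has components (+0.004759 E, +0.003957 N).
Azimuth = atan2(E, N) = atan2(+0.004759, +0.003957) = 50.3° ≈ 050°.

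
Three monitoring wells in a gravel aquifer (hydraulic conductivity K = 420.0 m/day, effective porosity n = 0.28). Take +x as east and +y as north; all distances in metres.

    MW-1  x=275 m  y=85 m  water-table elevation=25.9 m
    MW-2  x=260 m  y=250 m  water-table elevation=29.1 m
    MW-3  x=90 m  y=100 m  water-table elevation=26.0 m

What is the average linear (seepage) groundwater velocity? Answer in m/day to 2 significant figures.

With h = a·x + b·y + c and MW-1 as origin, the differences give:
  (-15)·a + 165·b = +3.2
  (-185)·a + 15·b = +0.1
Eliminate b (×15 and ×165, subtract): 30300·a = 31.50 → a = ∂h/∂x = +0.001040
Back-substitute: b = ∂h/∂y = +0.01949.
|∇h| = √(0.001040² + 0.01949²) = 0.01952
Seepage velocity v = K·i/n = 420.0 × 0.01952 / 0.28 = 29.28 m/day.

29 m/day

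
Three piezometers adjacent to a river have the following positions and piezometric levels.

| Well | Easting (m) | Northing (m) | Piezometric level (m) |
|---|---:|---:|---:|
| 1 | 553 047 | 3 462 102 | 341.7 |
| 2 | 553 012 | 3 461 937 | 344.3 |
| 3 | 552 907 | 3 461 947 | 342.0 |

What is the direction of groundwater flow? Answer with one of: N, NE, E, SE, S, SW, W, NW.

NW

With h = a·x + b·y + c and 1 as origin, the differences give:
  (-35)·a + (-165)·b = +2.6
  (-140)·a + (-155)·b = +0.3
Eliminate b (×(-155) and ×(-165), subtract): -17675·a = -353.50 → a = ∂h/∂x = +0.02000
Back-substitute: b = ∂h/∂y = -0.02000.
Flow = −∇h = (-0.02000 east, +0.02000 north), which points northwest.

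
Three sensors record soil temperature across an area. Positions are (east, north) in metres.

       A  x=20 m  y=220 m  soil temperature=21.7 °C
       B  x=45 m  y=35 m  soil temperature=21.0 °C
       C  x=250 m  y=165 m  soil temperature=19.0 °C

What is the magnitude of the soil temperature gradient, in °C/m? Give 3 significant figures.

Taking A as reference: B−A = (25, -185, -0.7); C−A = (230, -55, -2.7).
Solve a·Δx + b·Δy = ΔT: det = 25·(-55) − 230·(-185) = 41175.
∂T/∂x = [(-0.7)·(-55) − (-2.7)·(-185)] / 41175 = -0.01120
∂T/∂y = [25·(-2.7) − 230·(-0.7)] / 41175 = +0.002271
|∇f| = √(-0.01120² + 0.002271²) = 0.01143 °C/m

0.0114 °C/m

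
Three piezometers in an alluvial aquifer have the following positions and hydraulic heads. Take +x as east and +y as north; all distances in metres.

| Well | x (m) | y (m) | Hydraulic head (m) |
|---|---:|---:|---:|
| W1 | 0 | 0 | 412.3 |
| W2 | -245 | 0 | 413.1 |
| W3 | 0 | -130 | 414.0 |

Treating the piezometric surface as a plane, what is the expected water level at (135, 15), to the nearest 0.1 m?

411.7 m

∂h/∂x = (413.1 − 412.3) / (-245 − 0) = -0.003265
∂h/∂y = (414.0 − 412.3) / (-130 − 0) = -0.01308
h(135, 15) = 412.3 + (-0.003265)·(135) + (-0.01308)·(15) = 412.3 -0.441 -0.196 = 411.663 m.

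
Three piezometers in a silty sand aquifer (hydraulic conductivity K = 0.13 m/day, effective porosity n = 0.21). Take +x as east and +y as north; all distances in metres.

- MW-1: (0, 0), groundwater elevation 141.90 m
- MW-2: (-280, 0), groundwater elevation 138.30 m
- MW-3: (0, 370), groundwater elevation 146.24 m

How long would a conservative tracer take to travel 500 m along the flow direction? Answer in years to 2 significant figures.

130 years

∂h/∂x = (138.30 − 141.90) / (-280 − 0) = +0.01286
∂h/∂y = (146.24 − 141.90) / (370 − 0) = +0.01173
|∇h| = √(0.01286² + 0.01173²) = 0.01741
Seepage velocity v = K·i/n = 0.13 × 0.01741 / 0.21 = 0.01078 m/day.
t = 500 / 0.01078 = 4.638e+04 days = 127 years.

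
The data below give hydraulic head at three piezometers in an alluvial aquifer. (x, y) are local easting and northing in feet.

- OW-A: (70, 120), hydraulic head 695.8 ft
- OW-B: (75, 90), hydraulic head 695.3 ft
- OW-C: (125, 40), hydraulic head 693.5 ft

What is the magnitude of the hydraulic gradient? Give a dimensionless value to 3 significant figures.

0.0265

Differences from OW-A: to OW-B (Δx, Δy, Δh) = (5, -30, -0.5); to OW-C = (55, -80, -2.3).
Solve a·Δx + b·Δy = Δh: det = 5·(-80) − 55·(-30) = 1250.
∂h/∂x = [(-0.5)·(-80) − (-2.3)·(-30)] / 1250 = -0.02320
∂h/∂y = [5·(-2.3) − 55·(-0.5)] / 1250 = +0.01280
|∇h| = √(-0.02320² + 0.01280²) = 0.0265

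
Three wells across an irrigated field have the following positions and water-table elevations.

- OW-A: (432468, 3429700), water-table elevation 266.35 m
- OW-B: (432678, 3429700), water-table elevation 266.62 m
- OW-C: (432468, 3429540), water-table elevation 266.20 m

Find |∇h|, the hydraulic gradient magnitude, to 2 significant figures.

0.0016

∂h/∂x = (266.62 − 266.35) / (432678 − 432468) = +0.001286
∂h/∂y = (266.20 − 266.35) / (3429540 − 3429700) = +0.0009375
|∇h| = √(0.001286² + 0.0009375²) = 0.001591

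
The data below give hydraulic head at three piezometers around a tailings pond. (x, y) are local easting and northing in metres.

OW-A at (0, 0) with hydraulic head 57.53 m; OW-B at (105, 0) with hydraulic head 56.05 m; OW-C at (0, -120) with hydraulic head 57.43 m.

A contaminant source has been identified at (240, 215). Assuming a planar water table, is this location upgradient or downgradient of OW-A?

downgradient

∂h/∂x = (56.05 − 57.53) / (105 − 0) = -0.01410
∂h/∂y = (57.43 − 57.53) / (-120 − 0) = +0.0008333
Head at (240, 215) = 57.53 + (-0.01410)·(240) + (+0.0008333)·(215) = 54.33 m.
That is lower than the 57.53 m at OW-A, so the point is downgradient.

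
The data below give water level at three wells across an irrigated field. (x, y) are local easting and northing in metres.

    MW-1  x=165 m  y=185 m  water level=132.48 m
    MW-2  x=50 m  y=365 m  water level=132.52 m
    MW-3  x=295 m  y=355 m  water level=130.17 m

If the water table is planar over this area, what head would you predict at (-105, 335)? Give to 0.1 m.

134.2 m

Differences from MW-1: to MW-2 (Δx, Δy, Δh) = (-115, 180, +0.04); to MW-3 = (130, 170, -2.31).
Determinant of the coordinate differences = (-115)·170 − 130·180 = -42950.
∂h/∂x = [(+0.04)·170 − (-2.31)·180] / -42950 = -0.009839
∂h/∂y = [(-115)·(-2.31) − 130·(+0.04)] / -42950 = -0.006064
h(-105, 335) = 132.48 + (-0.009839)·(-270) + (-0.006064)·(150) = 132.48 +2.657 -0.910 = 134.227 m.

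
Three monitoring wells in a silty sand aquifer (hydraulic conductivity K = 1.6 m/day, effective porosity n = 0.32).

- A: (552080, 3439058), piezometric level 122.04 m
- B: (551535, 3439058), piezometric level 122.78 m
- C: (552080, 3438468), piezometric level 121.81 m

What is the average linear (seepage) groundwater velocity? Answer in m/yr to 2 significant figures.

∂h/∂x = (122.78 − 122.04) / (551535 − 552080) = -0.001358
∂h/∂y = (121.81 − 122.04) / (3438468 − 3439058) = +0.0003898
|∇h| = √(-0.001358² + 0.0003898²) = 0.001413
Seepage velocity v = K·i/n = 1.6 × 0.001413 / 0.32 = 0.007065 m/day = 2.58 m/yr.

2.6 m/yr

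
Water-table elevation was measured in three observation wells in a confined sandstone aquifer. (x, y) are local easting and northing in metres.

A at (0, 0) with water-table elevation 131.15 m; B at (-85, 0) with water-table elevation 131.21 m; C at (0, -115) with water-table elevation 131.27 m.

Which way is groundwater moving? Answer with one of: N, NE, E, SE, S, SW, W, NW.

NE

∂h/∂x = (131.21 − 131.15) / (-85 − 0) = -0.0007059
∂h/∂y = (131.27 − 131.15) / (-115 − 0) = -0.001043
Flow = −∇h = (+0.0007059 east, +0.001043 north), which points northeast.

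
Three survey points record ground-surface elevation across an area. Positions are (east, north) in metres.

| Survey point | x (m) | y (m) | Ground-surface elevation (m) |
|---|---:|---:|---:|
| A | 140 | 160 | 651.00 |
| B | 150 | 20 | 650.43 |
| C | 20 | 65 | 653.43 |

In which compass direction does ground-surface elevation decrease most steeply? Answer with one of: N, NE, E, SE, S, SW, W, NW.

E

Differences from A: to B (Δx, Δy, Δh) = (10, -140, -0.57); to C = (-120, -95, +2.43).
Determinant of the coordinate differences = 10·(-95) − (-120)·(-140) = -17750.
∂z/∂x = [(-0.57)·(-95) − (+2.43)·(-140)] / -17750 = -0.02222
∂z/∂y = [10·(+2.43) − (-120)·(-0.57)] / -17750 = +0.002485
Steepest decrease is along −∇f = (+0.02222 E, -0.002485 N) → east.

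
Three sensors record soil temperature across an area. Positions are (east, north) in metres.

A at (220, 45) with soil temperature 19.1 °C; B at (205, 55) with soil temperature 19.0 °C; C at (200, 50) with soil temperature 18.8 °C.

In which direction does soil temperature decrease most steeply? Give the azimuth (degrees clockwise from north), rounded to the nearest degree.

Three-point gradient (reference A): Δ to B = (-15, 10, -0.1), Δ to C = (-20, 5, -0.3).
∂T/∂x = +0.02000, ∂T/∂y = +0.02000 (det = 125).
Steepest decrease is along −∇f: components (-0.02000 E, -0.02000 N).
Azimuth = atan2(-0.02000, -0.02000) = 225.0° ≈ 225°.

225°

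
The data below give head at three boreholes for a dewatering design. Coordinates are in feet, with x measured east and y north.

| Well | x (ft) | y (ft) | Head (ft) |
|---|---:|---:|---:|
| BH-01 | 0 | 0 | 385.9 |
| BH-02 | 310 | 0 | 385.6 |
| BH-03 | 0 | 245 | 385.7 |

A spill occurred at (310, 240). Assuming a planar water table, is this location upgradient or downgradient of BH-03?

downgradient

∂h/∂x = (385.6 − 385.9) / (310 − 0) = -0.0009677
∂h/∂y = (385.7 − 385.9) / (245 − 0) = -0.0008163
Head at (310, 240) = 385.9 + (-0.0009677)·(310) + (-0.0008163)·(240) = 385.40 ft.
That is lower than the 385.7 ft at BH-03, so the point is downgradient.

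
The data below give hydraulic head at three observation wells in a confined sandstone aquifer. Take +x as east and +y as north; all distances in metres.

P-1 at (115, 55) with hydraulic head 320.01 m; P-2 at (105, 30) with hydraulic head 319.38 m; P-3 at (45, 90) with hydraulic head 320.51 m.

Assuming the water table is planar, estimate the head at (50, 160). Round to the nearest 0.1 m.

With h = a·x + b·y + c and P-1 as origin, the differences give:
  (-10)·a + (-25)·b = -0.63
  (-70)·a + 35·b = +0.50
Eliminate b (×35 and ×(-25), subtract): -2100·a = -9.550 → a = ∂h/∂x = +0.004548
Back-substitute: b = ∂h/∂y = +0.02338.
h(50, 160) = 320.01 + (+0.004548)·(-65) + (+0.02338)·(105) = 320.01 -0.296 +2.455 = 322.169 m.

322.2 m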